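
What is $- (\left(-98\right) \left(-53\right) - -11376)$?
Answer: $-16570$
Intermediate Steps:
$- (\left(-98\right) \left(-53\right) - -11376) = - (5194 + \left(-8798 + 20174\right)) = - (5194 + 11376) = \left(-1\right) 16570 = -16570$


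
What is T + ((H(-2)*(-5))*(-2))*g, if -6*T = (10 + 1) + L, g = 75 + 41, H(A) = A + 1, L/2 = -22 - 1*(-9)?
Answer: -2315/2 ≈ -1157.5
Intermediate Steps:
L = -26 (L = 2*(-22 - 1*(-9)) = 2*(-22 + 9) = 2*(-13) = -26)
H(A) = 1 + A
g = 116
T = 5/2 (T = -((10 + 1) - 26)/6 = -(11 - 26)/6 = -⅙*(-15) = 5/2 ≈ 2.5000)
T + ((H(-2)*(-5))*(-2))*g = 5/2 + (((1 - 2)*(-5))*(-2))*116 = 5/2 + (-1*(-5)*(-2))*116 = 5/2 + (5*(-2))*116 = 5/2 - 10*116 = 5/2 - 1160 = -2315/2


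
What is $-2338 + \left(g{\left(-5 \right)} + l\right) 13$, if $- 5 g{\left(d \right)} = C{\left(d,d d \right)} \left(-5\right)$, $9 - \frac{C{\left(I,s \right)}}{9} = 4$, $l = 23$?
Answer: $-1454$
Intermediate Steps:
$C{\left(I,s \right)} = 45$ ($C{\left(I,s \right)} = 81 - 36 = 45$)
$g{\left(d \right)} = 45$ ($g{\left(d \right)} = - \frac{45 \left(-5\right)}{5} = \left(- \frac{1}{5}\right) \left(-225\right) = 45$)
$-2338 + \left(g{\left(-5 \right)} + l\right) 13 = -2338 + \left(45 + 23\right) 13 = -2338 + 68 \cdot 13 = -2338 + 884 = -1454$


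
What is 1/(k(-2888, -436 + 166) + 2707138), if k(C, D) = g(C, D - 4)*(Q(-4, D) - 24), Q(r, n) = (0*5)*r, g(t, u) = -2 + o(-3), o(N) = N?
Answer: 1/2707258 ≈ 3.6938e-7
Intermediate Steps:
g(t, u) = -5 (g(t, u) = -2 - 3 = -5)
Q(r, n) = 0 (Q(r, n) = 0*r = 0)
k(C, D) = 120 (k(C, D) = -5*(0 - 24) = -5*(-24) = 120)
1/(k(-2888, -436 + 166) + 2707138) = 1/(120 + 2707138) = 1/2707258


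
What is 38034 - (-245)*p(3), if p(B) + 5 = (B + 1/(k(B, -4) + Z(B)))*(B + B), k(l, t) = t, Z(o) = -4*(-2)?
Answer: 83173/2 ≈ 41587.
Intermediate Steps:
Z(o) = 8
p(B) = -5 + 2*B*(¼ + B) (p(B) = -5 + (B + 1/(-4 + 8))*(B + B) = -5 + (B + 1/4)*(2*B) = -5 + (B + ¼)*(2*B) = -5 + (¼ + B)*(2*B) = -5 + 2*B*(¼ + B))
38034 - (-245)*p(3) = 38034 - (-245)*(-5 + (½)*3 + 2*3²) = 38034 - (-245)*(-5 + 3/2 + 2*9) = 38034 - (-245)*(-5 + 3/2 + 18) = 38034 - (-245)*29/2 = 38034 - 1*(-7105/2) = 38034 + 7105/2 = 83173/2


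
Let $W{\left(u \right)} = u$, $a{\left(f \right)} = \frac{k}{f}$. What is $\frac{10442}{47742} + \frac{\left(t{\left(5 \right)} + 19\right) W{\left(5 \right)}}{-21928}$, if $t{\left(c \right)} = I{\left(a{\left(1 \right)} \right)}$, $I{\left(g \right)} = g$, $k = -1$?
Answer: $\frac{56168849}{261721644} \approx 0.21461$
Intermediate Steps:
$a{\left(f \right)} = - \frac{1}{f}$
$t{\left(c \right)} = -1$ ($t{\left(c \right)} = - 1^{-1} = \left(-1\right) 1 = -1$)
$\frac{10442}{47742} + \frac{\left(t{\left(5 \right)} + 19\right) W{\left(5 \right)}}{-21928} = \frac{10442}{47742} + \frac{\left(-1 + 19\right) 5}{-21928} = 10442 \cdot \frac{1}{47742} + 18 \cdot 5 \left(- \frac{1}{21928}\right) = \frac{5221}{23871} + 90 \left(- \frac{1}{21928}\right) = \frac{5221}{23871} - \frac{45}{10964} = \frac{56168849}{261721644}$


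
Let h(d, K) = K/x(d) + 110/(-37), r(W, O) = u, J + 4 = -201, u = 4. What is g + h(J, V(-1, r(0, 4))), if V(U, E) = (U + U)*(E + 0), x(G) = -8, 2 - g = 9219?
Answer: -341102/37 ≈ -9219.0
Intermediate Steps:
g = -9217 (g = 2 - 1*9219 = 2 - 9219 = -9217)
J = -205 (J = -4 - 201 = -205)
r(W, O) = 4
V(U, E) = 2*E*U (V(U, E) = (2*U)*E = 2*E*U)
h(d, K) = -110/37 - K/8 (h(d, K) = K/(-8) + 110/(-37) = K*(-⅛) + 110*(-1/37) = -K/8 - 110/37 = -110/37 - K/8)
g + h(J, V(-1, r(0, 4))) = -9217 + (-110/37 - 4*(-1)/4) = -9217 + (-110/37 - ⅛*(-8)) = -9217 + (-110/37 + 1) = -9217 - 73/37 = -341102/37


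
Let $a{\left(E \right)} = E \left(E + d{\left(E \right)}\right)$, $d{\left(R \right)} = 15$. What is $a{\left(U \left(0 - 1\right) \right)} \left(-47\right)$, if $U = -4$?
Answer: $-3572$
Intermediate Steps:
$a{\left(E \right)} = E \left(15 + E\right)$ ($a{\left(E \right)} = E \left(E + 15\right) = E \left(15 + E\right)$)
$a{\left(U \left(0 - 1\right) \right)} \left(-47\right) = - 4 \left(0 - 1\right) \left(15 - 4 \left(0 - 1\right)\right) \left(-47\right) = \left(-4\right) \left(-1\right) \left(15 - -4\right) \left(-47\right) = 4 \left(15 + 4\right) \left(-47\right) = 4 \cdot 19 \left(-47\right) = 76 \left(-47\right) = -3572$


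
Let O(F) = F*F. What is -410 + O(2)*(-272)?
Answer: -1498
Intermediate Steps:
O(F) = F²
-410 + O(2)*(-272) = -410 + 2²*(-272) = -410 + 4*(-272) = -410 - 1088 = -1498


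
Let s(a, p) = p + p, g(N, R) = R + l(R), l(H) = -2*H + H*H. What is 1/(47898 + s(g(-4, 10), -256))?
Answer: 1/47386 ≈ 2.1103e-5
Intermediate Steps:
l(H) = H² - 2*H (l(H) = -2*H + H² = H² - 2*H)
g(N, R) = R + R*(-2 + R)
s(a, p) = 2*p
1/(47898 + s(g(-4, 10), -256)) = 1/(47898 + 2*(-256)) = 1/(47898 - 512) = 1/47386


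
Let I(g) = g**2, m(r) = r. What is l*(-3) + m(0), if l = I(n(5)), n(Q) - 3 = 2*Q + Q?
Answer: -972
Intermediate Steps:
n(Q) = 3 + 3*Q (n(Q) = 3 + (2*Q + Q) = 3 + 3*Q)
l = 324 (l = (3 + 3*5)**2 = (3 + 15)**2 = 18**2 = 324)
l*(-3) + m(0) = 324*(-3) + 0 = -972 + 0 = -972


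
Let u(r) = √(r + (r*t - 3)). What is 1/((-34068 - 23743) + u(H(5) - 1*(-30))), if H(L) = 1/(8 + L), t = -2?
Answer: -751543/43447452803 - I*√5590/43447452803 ≈ -1.7298e-5 - 1.7208e-9*I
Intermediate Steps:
u(r) = √(-3 - r) (u(r) = √(r + (r*(-2) - 3)) = √(r + (-2*r - 3)) = √(r + (-3 - 2*r)) = √(-3 - r))
1/((-34068 - 23743) + u(H(5) - 1*(-30))) = 1/((-34068 - 23743) + √(-3 - (1/(8 + 5) - 1*(-30)))) = 1/(-57811 + √(-3 - (1/13 + 30))) = 1/(-57811 + √(-3 - 1*391/13)) = 1/(-57811 + √(-3 - 391/13)) = 1/(-57811 + √(-430/13)) = 1/(-57811 + I*√5590/13)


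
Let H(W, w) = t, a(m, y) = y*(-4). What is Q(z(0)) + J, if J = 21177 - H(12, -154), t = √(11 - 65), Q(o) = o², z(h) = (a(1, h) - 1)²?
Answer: 21178 - 3*I*√6 ≈ 21178.0 - 7.3485*I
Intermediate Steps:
a(m, y) = -4*y
z(h) = (-1 - 4*h)² (z(h) = (-4*h - 1)² = (-1 - 4*h)²)
t = 3*I*√6 (t = √(-54) = 3*I*√6 ≈ 7.3485*I)
H(W, w) = 3*I*√6
J = 21177 - 3*I*√6 ≈ 21177.0 - 7.3485*I
Q(z(0)) + J = ((1 + 4*0)²)² + (21177 - 3*I*√6) = ((1 + 0)²)² + (21177 - 3*I*√6) = (1²)² + (21177 - 3*I*√6) = 1² + (21177 - 3*I*√6) = 1 + (21177 - 3*I*√6) = 21178 - 3*I*√6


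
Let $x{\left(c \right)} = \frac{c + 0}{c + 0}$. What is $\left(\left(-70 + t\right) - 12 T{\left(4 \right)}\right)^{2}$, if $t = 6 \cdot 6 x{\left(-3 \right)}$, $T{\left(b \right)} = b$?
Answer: $6724$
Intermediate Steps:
$x{\left(c \right)} = 1$ ($x{\left(c \right)} = \frac{c}{c} = 1$)
$t = 36$ ($t = 6 \cdot 6 \cdot 1 = 36 \cdot 1 = 36$)
$\left(\left(-70 + t\right) - 12 T{\left(4 \right)}\right)^{2} = \left(\left(-70 + 36\right) - 48\right)^{2} = \left(-34 - 48\right)^{2} = \left(-82\right)^{2} = 6724$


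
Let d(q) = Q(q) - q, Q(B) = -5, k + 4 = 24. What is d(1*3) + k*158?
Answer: 3152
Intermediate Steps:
k = 20 (k = -4 + 24 = 20)
d(q) = -5 - q
d(1*3) + k*158 = (-5 - 3) + 20*158 = (-5 - 1*3) + 3160 = (-5 - 3) + 3160 = -8 + 3160 = 3152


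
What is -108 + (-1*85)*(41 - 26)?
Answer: -1383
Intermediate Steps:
-108 + (-1*85)*(41 - 26) = -108 - 85*15 = -108 - 1275 = -1383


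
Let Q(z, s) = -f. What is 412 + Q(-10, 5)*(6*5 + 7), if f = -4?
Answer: 560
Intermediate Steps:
Q(z, s) = 4 (Q(z, s) = -1*(-4) = 4)
412 + Q(-10, 5)*(6*5 + 7) = 412 + 4*(6*5 + 7) = 412 + 4*(30 + 7) = 412 + 4*37 = 412 + 148 = 560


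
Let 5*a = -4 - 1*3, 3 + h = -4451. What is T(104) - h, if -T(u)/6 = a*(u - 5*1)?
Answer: 26428/5 ≈ 5285.6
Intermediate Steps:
h = -4454 (h = -3 - 4451 = -4454)
a = -7/5 (a = (-4 - 1*3)/5 = (-4 - 3)/5 = (⅕)*(-7) = -7/5 ≈ -1.4000)
T(u) = -42 + 42*u/5 (T(u) = -(-42)*(u - 5*1)/5 = -(-42)*(u - 5)/5 = -(-42)*(-5 + u)/5 = -6*(7 - 7*u/5) = -42 + 42*u/5)
T(104) - h = (-42 + (42/5)*104) - 1*(-4454) = (-42 + 4368/5) + 4454 = 4158/5 + 4454 = 26428/5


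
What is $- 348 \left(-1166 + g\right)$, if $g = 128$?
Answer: $361224$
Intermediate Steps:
$- 348 \left(-1166 + g\right) = - 348 \left(-1166 + 128\right) = \left(-348\right) \left(-1038\right) = 361224$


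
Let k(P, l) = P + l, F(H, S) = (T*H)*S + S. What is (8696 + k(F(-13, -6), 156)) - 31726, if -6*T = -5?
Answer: -22815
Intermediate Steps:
T = 5/6 (T = -1/6*(-5) = 5/6 ≈ 0.83333)
F(H, S) = S + 5*H*S/6 (F(H, S) = (5*H/6)*S + S = 5*H*S/6 + S = S + 5*H*S/6)
(8696 + k(F(-13, -6), 156)) - 31726 = (8696 + ((1/6)*(-6)*(6 + 5*(-13)) + 156)) - 31726 = (8696 + ((1/6)*(-6)*(6 - 65) + 156)) - 31726 = (8696 + ((1/6)*(-6)*(-59) + 156)) - 31726 = (8696 + (59 + 156)) - 31726 = (8696 + 215) - 31726 = 8911 - 31726 = -22815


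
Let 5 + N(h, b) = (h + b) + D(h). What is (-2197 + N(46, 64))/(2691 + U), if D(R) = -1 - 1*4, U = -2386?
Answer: -2097/305 ≈ -6.8754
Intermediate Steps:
D(R) = -5 (D(R) = -1 - 4 = -5)
N(h, b) = -10 + b + h (N(h, b) = -5 + ((h + b) - 5) = -5 + ((b + h) - 5) = -5 + (-5 + b + h) = -10 + b + h)
(-2197 + N(46, 64))/(2691 + U) = (-2197 + (-10 + 64 + 46))/(2691 - 2386) = (-2197 + 100)/305 = -2097*1/305 = -2097/305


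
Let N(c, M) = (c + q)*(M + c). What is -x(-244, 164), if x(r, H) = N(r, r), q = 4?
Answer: -117120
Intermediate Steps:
N(c, M) = (4 + c)*(M + c) (N(c, M) = (c + 4)*(M + c) = (4 + c)*(M + c))
x(r, H) = 2*r² + 8*r (x(r, H) = r² + 4*r + 4*r + r*r = r² + 4*r + 4*r + r² = 2*r² + 8*r)
-x(-244, 164) = -2*(-244)*(4 - 244) = -2*(-244)*(-240) = -1*117120 = -117120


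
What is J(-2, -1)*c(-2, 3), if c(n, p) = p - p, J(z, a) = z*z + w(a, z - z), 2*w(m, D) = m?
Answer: 0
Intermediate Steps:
w(m, D) = m/2
J(z, a) = z² + a/2 (J(z, a) = z*z + a/2 = z² + a/2)
c(n, p) = 0
J(-2, -1)*c(-2, 3) = ((-2)² + (½)*(-1))*0 = (4 - ½)*0 = (7/2)*0 = 0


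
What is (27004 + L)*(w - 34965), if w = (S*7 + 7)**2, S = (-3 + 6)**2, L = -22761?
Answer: -127565795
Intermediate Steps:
S = 9 (S = 3**2 = 9)
w = 4900 (w = (9*7 + 7)**2 = (63 + 7)**2 = 70**2 = 4900)
(27004 + L)*(w - 34965) = (27004 - 22761)*(4900 - 34965) = 4243*(-30065) = -127565795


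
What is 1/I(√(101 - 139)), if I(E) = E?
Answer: -I*√38/38 ≈ -0.16222*I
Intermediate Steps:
1/I(√(101 - 139)) = 1/(√(101 - 139)) = 1/(√(-38)) = 1/(I*√38) = -I*√38/38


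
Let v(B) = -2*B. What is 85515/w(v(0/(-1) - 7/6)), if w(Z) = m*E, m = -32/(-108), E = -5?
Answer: -461781/8 ≈ -57723.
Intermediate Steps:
m = 8/27 (m = -32*(-1/108) = 8/27 ≈ 0.29630)
w(Z) = -40/27 (w(Z) = (8/27)*(-5) = -40/27)
85515/w(v(0/(-1) - 7/6)) = 85515/(-40/27) = 85515*(-27/40) = -461781/8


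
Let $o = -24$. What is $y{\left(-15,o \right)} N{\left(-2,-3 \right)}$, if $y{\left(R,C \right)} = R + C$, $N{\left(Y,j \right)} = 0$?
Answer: $0$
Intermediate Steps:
$y{\left(R,C \right)} = C + R$
$y{\left(-15,o \right)} N{\left(-2,-3 \right)} = \left(-24 - 15\right) 0 = \left(-39\right) 0 = 0$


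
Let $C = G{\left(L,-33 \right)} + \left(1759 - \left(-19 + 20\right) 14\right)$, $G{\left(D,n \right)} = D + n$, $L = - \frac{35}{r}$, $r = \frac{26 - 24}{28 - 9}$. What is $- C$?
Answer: $- \frac{2759}{2} \approx -1379.5$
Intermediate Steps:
$r = \frac{2}{19} \approx 0.10526$
$L = - \frac{665}{2}$ ($L = - \frac{35}{\frac{2}{19}} = \left(-35\right) \frac{19}{2} = - \frac{665}{2} \approx -332.5$)
$C = \frac{2759}{2}$ ($C = \left(- \frac{665}{2} - 33\right) + \left(1759 - \left(-19 + 20\right) 14\right) = - \frac{731}{2} + \left(1759 - 1 \cdot 14\right) = - \frac{731}{2} + \left(1759 - 14\right) = - \frac{731}{2} + 1745 = \frac{2759}{2} \approx 1379.5$)
$- C = \left(-1\right) \frac{2759}{2} = - \frac{2759}{2}$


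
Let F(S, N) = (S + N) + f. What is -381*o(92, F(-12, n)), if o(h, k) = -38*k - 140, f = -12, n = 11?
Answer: -134874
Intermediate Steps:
F(S, N) = -12 + N + S (F(S, N) = (S + N) - 12 = (N + S) - 12 = -12 + N + S)
o(h, k) = -140 - 38*k
-381*o(92, F(-12, n)) = -381*(-140 - 38*(-12 + 11 - 12)) = -381*(-140 - 38*(-13)) = -381*(-140 + 494) = -381*354 = -134874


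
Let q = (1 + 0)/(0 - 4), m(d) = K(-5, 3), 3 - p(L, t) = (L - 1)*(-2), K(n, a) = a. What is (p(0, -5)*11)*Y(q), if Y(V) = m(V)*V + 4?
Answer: 143/4 ≈ 35.750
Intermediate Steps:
p(L, t) = 1 + 2*L (p(L, t) = 3 - (L - 1)*(-2) = 3 - (-1 + L)*(-2) = 3 - (2 - 2*L) = 3 + (-2 + 2*L) = 1 + 2*L)
m(d) = 3
q = -¼ (q = 1/(-4) = 1*(-¼) = -¼ ≈ -0.25000)
Y(V) = 4 + 3*V (Y(V) = 3*V + 4 = 4 + 3*V)
(p(0, -5)*11)*Y(q) = ((1 + 2*0)*11)*(4 + 3*(-¼)) = ((1 + 0)*11)*(4 - ¾) = (1*11)*(13/4) = 11*(13/4) = 143/4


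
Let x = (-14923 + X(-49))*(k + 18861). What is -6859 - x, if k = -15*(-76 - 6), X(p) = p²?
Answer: 251572643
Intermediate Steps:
k = 1230 (k = -15*(-82) = 1230)
x = -251579502 (x = (-14923 + (-49)²)*(1230 + 18861) = (-14923 + 2401)*20091 = -12522*20091 = -251579502)
-6859 - x = -6859 - 1*(-251579502) = -6859 + 251579502 = 251572643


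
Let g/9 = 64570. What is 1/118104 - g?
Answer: -68633777519/118104 ≈ -5.8113e+5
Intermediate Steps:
g = 581130 (g = 9*64570 = 581130)
1/118104 - g = 1/118104 - 1*581130 = 1/118104 - 581130 = -68633777519/118104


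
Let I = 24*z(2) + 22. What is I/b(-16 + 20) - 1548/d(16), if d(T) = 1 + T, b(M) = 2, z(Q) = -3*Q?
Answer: -2585/17 ≈ -152.06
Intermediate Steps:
I = -122 (I = 24*(-3*2) + 22 = 24*(-6) + 22 = -144 + 22 = -122)
I/b(-16 + 20) - 1548/d(16) = -122/2 - 1548/(1 + 16) = -122*½ - 1548/17 = -61 - 1548*1/17 = -61 - 1548/17 = -2585/17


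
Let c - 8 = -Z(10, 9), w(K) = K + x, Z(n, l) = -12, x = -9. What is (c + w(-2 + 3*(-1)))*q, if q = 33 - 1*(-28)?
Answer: 366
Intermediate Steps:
w(K) = -9 + K (w(K) = K - 9 = -9 + K)
c = 20 (c = 8 - 1*(-12) = 8 + 12 = 20)
q = 61 (q = 33 + 28 = 61)
(c + w(-2 + 3*(-1)))*q = (20 + (-9 + (-2 + 3*(-1))))*61 = (20 + (-9 + (-2 - 3)))*61 = (20 + (-9 - 5))*61 = (20 - 14)*61 = 6*61 = 366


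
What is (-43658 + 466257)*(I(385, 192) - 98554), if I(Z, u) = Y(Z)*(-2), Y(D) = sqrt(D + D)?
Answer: -41648821846 - 845198*sqrt(770) ≈ -4.1672e+10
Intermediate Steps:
Y(D) = sqrt(2)*sqrt(D) (Y(D) = sqrt(2*D) = sqrt(2)*sqrt(D))
I(Z, u) = -2*sqrt(2)*sqrt(Z) (I(Z, u) = (sqrt(2)*sqrt(Z))*(-2) = -2*sqrt(2)*sqrt(Z))
(-43658 + 466257)*(I(385, 192) - 98554) = (-43658 + 466257)*(-2*sqrt(2)*sqrt(385) - 98554) = 422599*(-2*sqrt(770) - 98554) = 422599*(-98554 - 2*sqrt(770)) = -41648821846 - 845198*sqrt(770)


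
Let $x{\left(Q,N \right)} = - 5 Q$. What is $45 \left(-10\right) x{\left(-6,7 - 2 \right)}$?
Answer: $-13500$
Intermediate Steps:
$45 \left(-10\right) x{\left(-6,7 - 2 \right)} = 45 \left(-10\right) \left(\left(-5\right) \left(-6\right)\right) = \left(-450\right) 30 = -13500$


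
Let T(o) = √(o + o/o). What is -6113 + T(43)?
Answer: -6113 + 2*√11 ≈ -6106.4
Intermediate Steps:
T(o) = √(1 + o) (T(o) = √(o + 1) = √(1 + o))
-6113 + T(43) = -6113 + √(1 + 43) = -6113 + √44 = -6113 + 2*√11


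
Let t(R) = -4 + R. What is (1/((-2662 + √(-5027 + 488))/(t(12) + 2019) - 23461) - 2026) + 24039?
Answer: 16596141686213512839/753924577220140 - 2027*I*√4539/2261773731660420 ≈ 22013.0 - 6.0379e-11*I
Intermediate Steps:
(1/((-2662 + √(-5027 + 488))/(t(12) + 2019) - 23461) - 2026) + 24039 = (1/((-2662 + √(-5027 + 488))/((-4 + 12) + 2019) - 23461) - 2026) + 24039 = (1/((-2662 + √(-4539))/(8 + 2019) - 23461) - 2026) + 24039 = (1/((-2662 + I*√4539)/2027 - 23461) - 2026) + 24039 = (1/((-2662 + I*√4539)*(1/2027) - 23461) - 2026) + 24039 = (1/((-2662/2027 + I*√4539/2027) - 23461) - 2026) + 24039 = (1/(-47558109/2027 + I*√4539/2027) - 2026) + 24039 = (-2026 + 1/(-47558109/2027 + I*√4539/2027)) + 24039 = 22013 + 1/(-47558109/2027 + I*√4539/2027)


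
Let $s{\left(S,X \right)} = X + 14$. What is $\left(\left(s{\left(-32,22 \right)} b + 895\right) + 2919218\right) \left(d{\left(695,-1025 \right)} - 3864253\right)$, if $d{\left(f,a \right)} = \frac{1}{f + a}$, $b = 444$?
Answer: $- \frac{1248040381438209}{110} \approx -1.1346 \cdot 10^{13}$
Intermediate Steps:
$s{\left(S,X \right)} = 14 + X$
$d{\left(f,a \right)} = \frac{1}{a + f}$
$\left(\left(s{\left(-32,22 \right)} b + 895\right) + 2919218\right) \left(d{\left(695,-1025 \right)} - 3864253\right) = \left(\left(\left(14 + 22\right) 444 + 895\right) + 2919218\right) \left(\frac{1}{-1025 + 695} - 3864253\right) = \left(\left(36 \cdot 444 + 895\right) + 2919218\right) \left(\frac{1}{-330} - 3864253\right) = \left(\left(15984 + 895\right) + 2919218\right) \left(- \frac{1}{330} - 3864253\right) = \left(16879 + 2919218\right) \left(- \frac{1275203491}{330}\right) = 2936097 \left(- \frac{1275203491}{330}\right) = - \frac{1248040381438209}{110}$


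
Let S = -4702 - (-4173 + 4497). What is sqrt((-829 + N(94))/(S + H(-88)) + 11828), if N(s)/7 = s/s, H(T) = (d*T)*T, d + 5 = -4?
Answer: sqrt(16510061984159)/37361 ≈ 108.76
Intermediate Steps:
d = -9 (d = -5 - 4 = -9)
H(T) = -9*T**2 (H(T) = (-9*T)*T = -9*T**2)
N(s) = 7 (N(s) = 7*(s/s) = 7*1 = 7)
S = -5026 (S = -4702 - 1*324 = -4702 - 324 = -5026)
sqrt((-829 + N(94))/(S + H(-88)) + 11828) = sqrt((-829 + 7)/(-5026 - 9*(-88)**2) + 11828) = sqrt(-822/(-5026 - 9*7744) + 11828) = sqrt(-822/(-5026 - 69696) + 11828) = sqrt(-822/(-74722) + 11828) = sqrt(-822*(-1/74722) + 11828) = sqrt(411/37361 + 11828) = sqrt(441906319/37361) = sqrt(16510061984159)/37361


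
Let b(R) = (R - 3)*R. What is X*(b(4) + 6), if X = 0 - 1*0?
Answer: 0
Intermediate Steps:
b(R) = R*(-3 + R) (b(R) = (-3 + R)*R = R*(-3 + R))
X = 0 (X = 0 + 0 = 0)
X*(b(4) + 6) = 0*(4*(-3 + 4) + 6) = 0*(4*1 + 6) = 0*(4 + 6) = 0*10 = 0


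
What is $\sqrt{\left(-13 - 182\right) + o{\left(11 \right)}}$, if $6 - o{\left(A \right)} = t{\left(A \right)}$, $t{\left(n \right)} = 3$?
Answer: $8 i \sqrt{3} \approx 13.856 i$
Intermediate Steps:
$o{\left(A \right)} = 3$ ($o{\left(A \right)} = 6 - 3 = 3$)
$\sqrt{\left(-13 - 182\right) + o{\left(11 \right)}} = \sqrt{\left(-13 - 182\right) + 3} = \sqrt{-195 + 3} = \sqrt{-192} = 8 i \sqrt{3}$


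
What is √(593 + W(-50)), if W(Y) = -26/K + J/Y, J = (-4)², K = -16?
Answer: √237722/20 ≈ 24.378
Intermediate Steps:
J = 16
W(Y) = 13/8 + 16/Y (W(Y) = -26/(-16) + 16/Y = -26*(-1/16) + 16/Y = 13/8 + 16/Y)
√(593 + W(-50)) = √(593 + (13/8 + 16/(-50))) = √(593 + (13/8 + 16*(-1/50))) = √(593 + (13/8 - 8/25)) = √(593 + 261/200) = √(118861/200) = √237722/20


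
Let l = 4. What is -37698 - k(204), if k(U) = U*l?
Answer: -38514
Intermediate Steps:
k(U) = 4*U (k(U) = U*4 = 4*U)
-37698 - k(204) = -37698 - 4*204 = -37698 - 1*816 = -37698 - 816 = -38514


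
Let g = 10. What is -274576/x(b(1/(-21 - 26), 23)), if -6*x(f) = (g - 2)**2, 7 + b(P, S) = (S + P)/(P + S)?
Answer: 51483/2 ≈ 25742.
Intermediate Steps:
b(P, S) = -6 (b(P, S) = -7 + (S + P)/(P + S) = -7 + (P + S)/(P + S) = -7 + 1 = -6)
x(f) = -32/3 (x(f) = -(10 - 2)**2/6 = -1/6*8**2 = -1/6*64 = -32/3)
-274576/x(b(1/(-21 - 26), 23)) = -274576/(-32/3) = -274576*(-3/32) = 51483/2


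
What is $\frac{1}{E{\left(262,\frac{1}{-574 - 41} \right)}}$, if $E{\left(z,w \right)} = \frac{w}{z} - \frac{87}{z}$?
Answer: $- \frac{80565}{26753} \approx -3.0114$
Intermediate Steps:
$E{\left(z,w \right)} = - \frac{87}{z} + \frac{w}{z}$
$\frac{1}{E{\left(262,\frac{1}{-574 - 41} \right)}} = \frac{1}{\frac{1}{262} \left(-87 + \frac{1}{-574 - 41}\right)} = \frac{1}{\frac{1}{262} \left(-87 + \frac{1}{-615}\right)} = \frac{1}{\frac{1}{262} \left(-87 - \frac{1}{615}\right)} = \frac{1}{\frac{1}{262} \left(- \frac{53506}{615}\right)} = \frac{1}{- \frac{26753}{80565}} = - \frac{80565}{26753}$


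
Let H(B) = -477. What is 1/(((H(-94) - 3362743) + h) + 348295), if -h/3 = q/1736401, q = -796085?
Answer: -1736401/5235116396670 ≈ -3.3168e-7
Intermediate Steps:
h = 2388255/1736401 (h = -(-2388255)/1736401 = -3*(-796085/1736401) = 2388255/1736401 ≈ 1.3754)
1/(((H(-94) - 3362743) + h) + 348295) = 1/(((-477 - 3362743) + 2388255/1736401) + 348295) = 1/((-3363220 + 2388255/1736401) + 348295) = 1/(-5839896182965/1736401 + 348295) = 1/(-5235116396670/1736401) = -1736401/5235116396670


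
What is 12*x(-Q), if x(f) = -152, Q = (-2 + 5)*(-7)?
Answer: -1824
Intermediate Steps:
Q = -21 (Q = 3*(-7) = -21)
12*x(-Q) = 12*(-152) = -1824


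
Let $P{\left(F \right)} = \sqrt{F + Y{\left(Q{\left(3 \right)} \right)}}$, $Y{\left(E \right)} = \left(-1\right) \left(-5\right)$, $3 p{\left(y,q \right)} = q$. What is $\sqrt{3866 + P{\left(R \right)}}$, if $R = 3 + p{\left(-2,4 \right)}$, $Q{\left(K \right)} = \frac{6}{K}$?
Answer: $\frac{\sqrt{34794 + 6 \sqrt{21}}}{3} \approx 62.202$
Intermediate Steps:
$p{\left(y,q \right)} = \frac{q}{3}$
$Y{\left(E \right)} = 5$
$R = \frac{13}{3}$ ($R = 3 + \frac{1}{3} \cdot 4 = 3 + \frac{4}{3} = \frac{13}{3} \approx 4.3333$)
$P{\left(F \right)} = \sqrt{5 + F}$ ($P{\left(F \right)} = \sqrt{F + 5} = \sqrt{5 + F}$)
$\sqrt{3866 + P{\left(R \right)}} = \sqrt{3866 + \sqrt{5 + \frac{13}{3}}} = \sqrt{3866 + \sqrt{\frac{28}{3}}} = \sqrt{3866 + \frac{2 \sqrt{21}}{3}}$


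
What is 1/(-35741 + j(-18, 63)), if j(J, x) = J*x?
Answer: -1/36875 ≈ -2.7119e-5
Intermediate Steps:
1/(-35741 + j(-18, 63)) = 1/(-35741 - 18*63) = 1/(-35741 - 1134) = 1/(-36875) = -1/36875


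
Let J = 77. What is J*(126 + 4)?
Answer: 10010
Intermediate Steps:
J*(126 + 4) = 77*(126 + 4) = 77*130 = 10010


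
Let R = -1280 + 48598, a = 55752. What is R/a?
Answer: 23659/27876 ≈ 0.84872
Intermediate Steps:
R = 47318
R/a = 47318/55752 = 47318*(1/55752) = 23659/27876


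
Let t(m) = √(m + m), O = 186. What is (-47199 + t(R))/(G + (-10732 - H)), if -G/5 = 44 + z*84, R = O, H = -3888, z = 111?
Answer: 47199/53684 - √93/26842 ≈ 0.87884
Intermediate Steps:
R = 186
G = -46840 (G = -5*(44 + 111*84) = -5*(44 + 9324) = -5*9368 = -46840)
t(m) = √2*√m (t(m) = √(2*m) = √2*√m)
(-47199 + t(R))/(G + (-10732 - H)) = (-47199 + √2*√186)/(-46840 + (-10732 - 1*(-3888))) = (-47199 + 2*√93)/(-46840 + (-10732 + 3888)) = (-47199 + 2*√93)/(-46840 - 6844) = (-47199 + 2*√93)/(-53684) = (-47199 + 2*√93)*(-1/53684) = 47199/53684 - √93/26842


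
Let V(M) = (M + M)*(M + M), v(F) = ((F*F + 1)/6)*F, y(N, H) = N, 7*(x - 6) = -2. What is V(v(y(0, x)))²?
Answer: 0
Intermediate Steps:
x = 40/7 (x = 6 + (⅐)*(-2) = 6 - 2/7 = 40/7 ≈ 5.7143)
v(F) = F*(⅙ + F²/6) (v(F) = ((F² + 1)*(⅙))*F = ((1 + F²)*(⅙))*F = (⅙ + F²/6)*F = F*(⅙ + F²/6))
V(M) = 4*M² (V(M) = (2*M)*(2*M) = 4*M²)
V(v(y(0, x)))² = (4*((⅙)*0*(1 + 0²))²)² = (4*((⅙)*0*(1 + 0))²)² = (4*((⅙)*0*1)²)² = (4*0²)² = (4*0)² = 0² = 0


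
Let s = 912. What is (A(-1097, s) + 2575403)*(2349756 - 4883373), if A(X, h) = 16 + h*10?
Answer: -6548231947563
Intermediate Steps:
A(X, h) = 16 + 10*h
(A(-1097, s) + 2575403)*(2349756 - 4883373) = ((16 + 10*912) + 2575403)*(2349756 - 4883373) = ((16 + 9120) + 2575403)*(-2533617) = (9136 + 2575403)*(-2533617) = 2584539*(-2533617) = -6548231947563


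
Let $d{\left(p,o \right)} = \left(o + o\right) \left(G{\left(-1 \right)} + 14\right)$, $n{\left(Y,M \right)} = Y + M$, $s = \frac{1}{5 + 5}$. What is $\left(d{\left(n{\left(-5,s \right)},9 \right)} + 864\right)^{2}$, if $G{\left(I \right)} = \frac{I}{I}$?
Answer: $1285956$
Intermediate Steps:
$G{\left(I \right)} = 1$
$s = \frac{1}{10} \approx 0.1$
$n{\left(Y,M \right)} = M + Y$
$d{\left(p,o \right)} = 30 o$ ($d{\left(p,o \right)} = \left(o + o\right) \left(1 + 14\right) = 2 o 15 = 30 o$)
$\left(d{\left(n{\left(-5,s \right)},9 \right)} + 864\right)^{2} = \left(30 \cdot 9 + 864\right)^{2} = \left(270 + 864\right)^{2} = 1134^{2} = 1285956$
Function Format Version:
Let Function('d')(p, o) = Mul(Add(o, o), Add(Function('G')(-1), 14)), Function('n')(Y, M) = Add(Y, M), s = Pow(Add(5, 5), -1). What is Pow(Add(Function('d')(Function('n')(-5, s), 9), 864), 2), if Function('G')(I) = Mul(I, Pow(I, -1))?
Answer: 1285956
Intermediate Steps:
Function('G')(I) = 1
s = Rational(1, 10) (s = Pow(10, -1) = Rational(1, 10) ≈ 0.10000)
Function('n')(Y, M) = Add(M, Y)
Function('d')(p, o) = Mul(30, o) (Function('d')(p, o) = Mul(Add(o, o), Add(1, 14)) = Mul(Mul(2, o), 15) = Mul(30, o))
Pow(Add(Function('d')(Function('n')(-5, s), 9), 864), 2) = Pow(Add(Mul(30, 9), 864), 2) = Pow(Add(270, 864), 2) = Pow(1134, 2) = 1285956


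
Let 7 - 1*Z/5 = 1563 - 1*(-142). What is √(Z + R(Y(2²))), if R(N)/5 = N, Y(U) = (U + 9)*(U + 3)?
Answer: I*√8035 ≈ 89.638*I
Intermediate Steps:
Z = -8490 (Z = 35 - 5*(1563 - 1*(-142)) = 35 - 5*(1563 + 142) = 35 - 5*1705 = 35 - 8525 = -8490)
Y(U) = (3 + U)*(9 + U) (Y(U) = (9 + U)*(3 + U) = (3 + U)*(9 + U))
R(N) = 5*N
√(Z + R(Y(2²))) = √(-8490 + 5*(27 + (2²)² + 12*2²)) = √(-8490 + 5*(27 + 4² + 12*4)) = √(-8490 + 5*(27 + 16 + 48)) = √(-8490 + 5*91) = √(-8490 + 455) = √(-8035) = I*√8035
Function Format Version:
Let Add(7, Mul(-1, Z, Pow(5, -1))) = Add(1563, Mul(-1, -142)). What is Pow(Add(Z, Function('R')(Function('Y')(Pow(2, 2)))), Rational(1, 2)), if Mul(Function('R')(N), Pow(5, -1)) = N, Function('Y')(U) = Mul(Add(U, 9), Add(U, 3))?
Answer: Mul(I, Pow(8035, Rational(1, 2))) ≈ Mul(89.638, I)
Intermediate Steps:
Z = -8490 (Z = Add(35, Mul(-5, Add(1563, Mul(-1, -142)))) = Add(35, Mul(-5, Add(1563, 142))) = Add(35, Mul(-5, 1705)) = Add(35, -8525) = -8490)
Function('Y')(U) = Mul(Add(3, U), Add(9, U)) (Function('Y')(U) = Mul(Add(9, U), Add(3, U)) = Mul(Add(3, U), Add(9, U)))
Function('R')(N) = Mul(5, N)
Pow(Add(Z, Function('R')(Function('Y')(Pow(2, 2)))), Rational(1, 2)) = Pow(Add(-8490, Mul(5, Add(27, Pow(Pow(2, 2), 2), Mul(12, Pow(2, 2))))), Rational(1, 2)) = Pow(Add(-8490, Mul(5, Add(27, Pow(4, 2), Mul(12, 4)))), Rational(1, 2)) = Pow(Add(-8490, Mul(5, Add(27, 16, 48))), Rational(1, 2)) = Pow(Add(-8490, Mul(5, 91)), Rational(1, 2)) = Pow(Add(-8490, 455), Rational(1, 2)) = Pow(-8035, Rational(1, 2)) = Mul(I, Pow(8035, Rational(1, 2)))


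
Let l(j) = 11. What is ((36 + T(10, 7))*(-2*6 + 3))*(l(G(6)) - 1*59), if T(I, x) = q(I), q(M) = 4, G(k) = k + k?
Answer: 17280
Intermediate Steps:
G(k) = 2*k
T(I, x) = 4
((36 + T(10, 7))*(-2*6 + 3))*(l(G(6)) - 1*59) = ((36 + 4)*(-2*6 + 3))*(11 - 1*59) = (40*(-12 + 3))*(11 - 59) = (40*(-9))*(-48) = -360*(-48) = 17280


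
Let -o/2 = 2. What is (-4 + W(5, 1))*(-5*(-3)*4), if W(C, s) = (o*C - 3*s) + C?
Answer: -1320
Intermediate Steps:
o = -4 (o = -2*2 = -4)
W(C, s) = -3*C - 3*s (W(C, s) = (-4*C - 3*s) + C = -3*C - 3*s)
(-4 + W(5, 1))*(-5*(-3)*4) = (-4 + (-3*5 - 3*1))*(-5*(-3)*4) = (-4 + (-15 - 3))*(15*4) = (-4 - 18)*60 = -22*60 = -1320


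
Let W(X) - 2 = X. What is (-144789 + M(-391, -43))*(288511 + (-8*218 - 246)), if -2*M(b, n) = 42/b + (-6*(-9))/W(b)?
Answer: -6309835196913585/152099 ≈ -4.1485e+10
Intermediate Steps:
W(X) = 2 + X
M(b, n) = -27/(2 + b) - 21/b (M(b, n) = -(42/b + (-6*(-9))/(2 + b))/2 = -(42/b + 54/(2 + b))/2 = -27/(2 + b) - 21/b)
(-144789 + M(-391, -43))*(288511 + (-8*218 - 246)) = (-144789 + 6*(-7 - 8*(-391))/(-391*(2 - 391)))*(288511 + (-8*218 - 246)) = (-144789 + 6*(-1/391)*(-7 + 3128)/(-389))*(288511 + (-1744 - 246)) = (-144789 + 6*(-1/391)*(-1/389)*3121)*(288511 - 1990) = (-144789 + 18726/152099)*286521 = -22022243385/152099*286521 = -6309835196913585/152099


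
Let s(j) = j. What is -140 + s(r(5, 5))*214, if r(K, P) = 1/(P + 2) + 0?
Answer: -766/7 ≈ -109.43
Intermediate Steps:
r(K, P) = 1/(2 + P) (r(K, P) = 1/(2 + P) + 0 = 1/(2 + P))
-140 + s(r(5, 5))*214 = -140 + 214/(2 + 5) = -140 + 214/7 = -766/7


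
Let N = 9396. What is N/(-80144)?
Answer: -2349/20036 ≈ -0.11724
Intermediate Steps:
N/(-80144) = 9396/(-80144) = 9396*(-1/80144) = -2349/20036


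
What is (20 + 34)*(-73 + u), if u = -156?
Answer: -12366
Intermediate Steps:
(20 + 34)*(-73 + u) = (20 + 34)*(-73 - 156) = 54*(-229) = -12366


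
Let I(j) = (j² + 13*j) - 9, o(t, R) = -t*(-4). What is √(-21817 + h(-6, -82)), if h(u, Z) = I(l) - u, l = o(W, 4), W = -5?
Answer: 4*I*√1355 ≈ 147.24*I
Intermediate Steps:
o(t, R) = 4*t
l = -20 (l = 4*(-5) = -20)
I(j) = -9 + j² + 13*j
h(u, Z) = 131 - u (h(u, Z) = (-9 + (-20)² + 13*(-20)) - u = (-9 + 400 - 260) - u = 131 - u)
√(-21817 + h(-6, -82)) = √(-21817 + (131 - 1*(-6))) = √(-21817 + (131 + 6)) = √(-21817 + 137) = √(-21680) = 4*I*√1355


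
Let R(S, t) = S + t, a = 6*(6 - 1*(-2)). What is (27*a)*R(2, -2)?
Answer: 0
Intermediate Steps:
a = 48 (a = 6*(6 + 2) = 6*8 = 48)
(27*a)*R(2, -2) = (27*48)*(2 - 2) = 1296*0 = 0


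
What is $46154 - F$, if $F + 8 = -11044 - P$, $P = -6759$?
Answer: $50447$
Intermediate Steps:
$F = -4293$ ($F = -8 - 4285 = -4293$)
$46154 - F = 46154 - -4293 = 46154 + 4293 = 50447$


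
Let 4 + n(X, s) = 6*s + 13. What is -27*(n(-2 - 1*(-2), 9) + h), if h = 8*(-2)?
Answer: -1269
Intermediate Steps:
n(X, s) = 9 + 6*s (n(X, s) = -4 + (6*s + 13) = -4 + (13 + 6*s) = 9 + 6*s)
h = -16
-27*(n(-2 - 1*(-2), 9) + h) = -27*((9 + 6*9) - 16) = -27*((9 + 54) - 16) = -27*(63 - 16) = -27*47 = -1269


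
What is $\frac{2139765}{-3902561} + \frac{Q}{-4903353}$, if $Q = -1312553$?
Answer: $- \frac{413054229524}{1471971860541} \approx -0.28061$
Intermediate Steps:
$\frac{2139765}{-3902561} + \frac{Q}{-4903353} = \frac{2139765}{-3902561} - \frac{1312553}{-4903353} = 2139765 \left(- \frac{1}{3902561}\right) - - \frac{1312553}{4903353} = - \frac{2139765}{3902561} + \frac{1312553}{4903353} = - \frac{413054229524}{1471971860541}$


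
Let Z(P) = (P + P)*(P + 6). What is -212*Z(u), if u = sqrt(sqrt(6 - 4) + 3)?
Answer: -1272 - 2544*sqrt(3 + sqrt(2)) - 424*sqrt(2) ≈ -7216.6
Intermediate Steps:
u = sqrt(3 + sqrt(2)) (u = sqrt(sqrt(2) + 3) = sqrt(3 + sqrt(2)) ≈ 2.1010)
Z(P) = 2*P*(6 + P) (Z(P) = (2*P)*(6 + P) = 2*P*(6 + P))
-212*Z(u) = -424*sqrt(3 + sqrt(2))*(6 + sqrt(3 + sqrt(2)))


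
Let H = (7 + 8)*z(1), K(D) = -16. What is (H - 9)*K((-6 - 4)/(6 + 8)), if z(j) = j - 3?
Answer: 624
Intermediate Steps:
z(j) = -3 + j
H = -30 (H = (7 + 8)*(-3 + 1) = 15*(-2) = -30)
(H - 9)*K((-6 - 4)/(6 + 8)) = (-30 - 9)*(-16) = -39*(-16) = 624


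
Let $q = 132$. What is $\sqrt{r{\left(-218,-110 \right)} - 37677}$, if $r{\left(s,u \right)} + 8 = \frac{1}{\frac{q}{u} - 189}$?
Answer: $\frac{2 i \sqrt{8520589110}}{951} \approx 194.13 i$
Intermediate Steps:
$r{\left(s,u \right)} = -8 + \frac{1}{-189 + \frac{132}{u}}$ ($r{\left(s,u \right)} = -8 + \frac{1}{\frac{132}{u} - 189} = -8 + \frac{1}{-189 + \frac{132}{u}}$)
$\sqrt{r{\left(-218,-110 \right)} - 37677} = \sqrt{\frac{1056 - -166430}{3 \left(-44 + 63 \left(-110\right)\right)} - 37677} = \sqrt{\frac{1056 + 166430}{3 \left(-44 - 6930\right)} - 37677} = \sqrt{\frac{1}{3} \frac{1}{-6974} \cdot 167486 - 37677} = \sqrt{\frac{1}{3} \left(- \frac{1}{6974}\right) 167486 - 37677} = \sqrt{- \frac{7613}{951} - 37677} = \sqrt{- \frac{35838440}{951}} = \frac{2 i \sqrt{8520589110}}{951}$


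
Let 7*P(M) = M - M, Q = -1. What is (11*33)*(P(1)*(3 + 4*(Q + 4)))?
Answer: 0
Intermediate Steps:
P(M) = 0 (P(M) = (M - M)/7 = (1/7)*0 = 0)
(11*33)*(P(1)*(3 + 4*(Q + 4))) = (11*33)*(0*(3 + 4*(-1 + 4))) = 363*(0*(3 + 4*3)) = 363*(0*(3 + 12)) = 363*(0*15) = 363*0 = 0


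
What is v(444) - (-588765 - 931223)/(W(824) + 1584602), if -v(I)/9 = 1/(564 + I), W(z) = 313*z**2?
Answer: -21932717/11989829040 ≈ -0.0018293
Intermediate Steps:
v(I) = -9/(564 + I)
v(444) - (-588765 - 931223)/(W(824) + 1584602) = -9/(564 + 444) - (-588765 - 931223)/(313*824**2 + 1584602) = -9/1008 - (-1519988)/(313*678976 + 1584602) = -9*1/1008 - (-1519988)/(212519488 + 1584602) = -1/112 - (-1519988)/214104090 = -1/112 - 1*(-759994/107052045) = -1/112 + 759994/107052045 = -21932717/11989829040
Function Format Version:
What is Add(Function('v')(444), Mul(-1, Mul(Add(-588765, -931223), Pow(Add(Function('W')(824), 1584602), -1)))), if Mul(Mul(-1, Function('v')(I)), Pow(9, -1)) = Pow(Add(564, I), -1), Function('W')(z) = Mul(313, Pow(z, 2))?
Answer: Rational(-21932717, 11989829040) ≈ -0.0018293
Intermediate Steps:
Function('v')(I) = Mul(-9, Pow(Add(564, I), -1))
Add(Function('v')(444), Mul(-1, Mul(Add(-588765, -931223), Pow(Add(Function('W')(824), 1584602), -1)))) = Add(Mul(-9, Pow(Add(564, 444), -1)), Mul(-1, Mul(Add(-588765, -931223), Pow(Add(Mul(313, Pow(824, 2)), 1584602), -1)))) = Add(Mul(-9, Pow(1008, -1)), Mul(-1, Mul(-1519988, Pow(Add(Mul(313, 678976), 1584602), -1)))) = Add(Mul(-9, Rational(1, 1008)), Mul(-1, Mul(-1519988, Pow(Add(212519488, 1584602), -1)))) = Add(Rational(-1, 112), Mul(-1, Mul(-1519988, Pow(214104090, -1)))) = Add(Rational(-1, 112), Mul(-1, Mul(-1519988, Rational(1, 214104090)))) = Add(Rational(-1, 112), Mul(-1, Rational(-759994, 107052045))) = Add(Rational(-1, 112), Rational(759994, 107052045)) = Rational(-21932717, 11989829040)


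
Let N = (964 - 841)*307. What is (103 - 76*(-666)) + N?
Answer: 88480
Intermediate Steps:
N = 37761 (N = 123*307 = 37761)
(103 - 76*(-666)) + N = (103 - 76*(-666)) + 37761 = (103 + 50616) + 37761 = 50719 + 37761 = 88480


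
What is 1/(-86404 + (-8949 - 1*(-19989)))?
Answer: -1/75364 ≈ -1.3269e-5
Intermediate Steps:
1/(-86404 + (-8949 - 1*(-19989))) = 1/(-86404 + (-8949 + 19989)) = 1/(-86404 + 11040) = 1/(-75364) = -1/75364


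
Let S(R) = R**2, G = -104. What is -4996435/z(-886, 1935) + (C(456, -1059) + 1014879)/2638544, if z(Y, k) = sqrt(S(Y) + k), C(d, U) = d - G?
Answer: 1015439/2638544 - 4996435*sqrt(786931)/786931 ≈ -5632.0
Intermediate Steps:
C(d, U) = 104 + d (C(d, U) = d - 1*(-104) = d + 104 = 104 + d)
z(Y, k) = sqrt(k + Y**2) (z(Y, k) = sqrt(Y**2 + k) = sqrt(k + Y**2))
-4996435/z(-886, 1935) + (C(456, -1059) + 1014879)/2638544 = -4996435/sqrt(1935 + (-886)**2) + ((104 + 456) + 1014879)/2638544 = -4996435/sqrt(1935 + 784996) + (560 + 1014879)*(1/2638544) = -4996435*sqrt(786931)/786931 + 1015439*(1/2638544) = -4996435*sqrt(786931)/786931 + 1015439/2638544 = 1015439/2638544 - 4996435*sqrt(786931)/786931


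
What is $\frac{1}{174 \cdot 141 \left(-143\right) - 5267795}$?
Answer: $- \frac{1}{8776157} \approx -1.1395 \cdot 10^{-7}$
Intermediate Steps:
$\frac{1}{174 \cdot 141 \left(-143\right) - 5267795} = \frac{1}{24534 \left(-143\right) - 5267795} = \frac{1}{-3508362 - 5267795} = \frac{1}{-8776157} = - \frac{1}{8776157}$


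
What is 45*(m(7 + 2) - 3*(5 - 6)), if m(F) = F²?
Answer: 3780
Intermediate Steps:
45*(m(7 + 2) - 3*(5 - 6)) = 45*((7 + 2)² - 3*(5 - 6)) = 45*(9² - 3*(-1)) = 45*(81 + 3) = 45*84 = 3780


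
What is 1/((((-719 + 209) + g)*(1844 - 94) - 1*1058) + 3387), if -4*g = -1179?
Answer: -2/748717 ≈ -2.6712e-6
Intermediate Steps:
g = 1179/4 (g = -¼*(-1179) = 1179/4 ≈ 294.75)
1/((((-719 + 209) + g)*(1844 - 94) - 1*1058) + 3387) = 1/((((-719 + 209) + 1179/4)*(1844 - 94) - 1*1058) + 3387) = 1/(((-510 + 1179/4)*1750 - 1058) + 3387) = 1/((-861/4*1750 - 1058) + 3387) = 1/((-753375/2 - 1058) + 3387) = 1/(-755491/2 + 3387) = 1/(-748717/2) = -2/748717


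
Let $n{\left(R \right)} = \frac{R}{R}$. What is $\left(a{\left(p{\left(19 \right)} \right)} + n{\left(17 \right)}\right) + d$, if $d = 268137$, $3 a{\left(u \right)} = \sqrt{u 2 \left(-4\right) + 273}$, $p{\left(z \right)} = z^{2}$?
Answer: $268138 + \frac{i \sqrt{2615}}{3} \approx 2.6814 \cdot 10^{5} + 17.046 i$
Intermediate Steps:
$n{\left(R \right)} = 1$
$a{\left(u \right)} = \frac{\sqrt{273 - 8 u}}{3}$ ($a{\left(u \right)} = \frac{\sqrt{u 2 \left(-4\right) + 273}}{3} = \frac{\sqrt{2 u \left(-4\right) + 273}}{3} = \frac{\sqrt{- 8 u + 273}}{3} = \frac{\sqrt{273 - 8 u}}{3}$)
$\left(a{\left(p{\left(19 \right)} \right)} + n{\left(17 \right)}\right) + d = \left(\frac{\sqrt{273 - 8 \cdot 19^{2}}}{3} + 1\right) + 268137 = \left(\frac{\sqrt{273 - 2888}}{3} + 1\right) + 268137 = \left(\frac{\sqrt{-2615}}{3} + 1\right) + 268137 = \left(\frac{i \sqrt{2615}}{3} + 1\right) + 268137 = \left(1 + \frac{i \sqrt{2615}}{3}\right) + 268137 = 268138 + \frac{i \sqrt{2615}}{3}$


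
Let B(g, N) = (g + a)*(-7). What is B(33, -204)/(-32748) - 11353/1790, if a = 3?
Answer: -30944747/4884910 ≈ -6.3348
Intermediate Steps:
B(g, N) = -21 - 7*g (B(g, N) = (g + 3)*(-7) = (3 + g)*(-7) = -21 - 7*g)
B(33, -204)/(-32748) - 11353/1790 = (-21 - 7*33)/(-32748) - 11353/1790 = (-21 - 231)*(-1/32748) - 11353*1/1790 = -252*(-1/32748) - 11353/1790 = 21/2729 - 11353/1790 = -30944747/4884910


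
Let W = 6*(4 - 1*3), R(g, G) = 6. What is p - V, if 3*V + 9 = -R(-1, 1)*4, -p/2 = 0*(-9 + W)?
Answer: 11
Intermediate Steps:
W = 6 (W = 6*(4 - 3) = 6*1 = 6)
p = 0 (p = -0*(-9 + 6) = -0*(-3) = -2*0 = 0)
V = -11 (V = -3 + (-1*6*4)/3 = -3 + (-6*4)/3 = -3 + (⅓)*(-24) = -3 - 8 = -11)
p - V = 0 - 1*(-11) = 0 + 11 = 11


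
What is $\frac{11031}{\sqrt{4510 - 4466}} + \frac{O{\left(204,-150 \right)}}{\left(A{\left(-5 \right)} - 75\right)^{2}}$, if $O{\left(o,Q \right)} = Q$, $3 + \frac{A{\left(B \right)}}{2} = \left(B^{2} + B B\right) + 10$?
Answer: $- \frac{50}{507} + \frac{11031 \sqrt{11}}{22} \approx 1662.9$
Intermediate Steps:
$A{\left(B \right)} = 14 + 4 B^{2}$ ($A{\left(B \right)} = -6 + 2 \left(\left(B^{2} + B B\right) + 10\right) = -6 + 2 \left(\left(B^{2} + B^{2}\right) + 10\right) = -6 + 2 \left(2 B^{2} + 10\right) = -6 + 2 \left(10 + 2 B^{2}\right) = -6 + \left(20 + 4 B^{2}\right) = 14 + 4 B^{2}$)
$\frac{11031}{\sqrt{4510 - 4466}} + \frac{O{\left(204,-150 \right)}}{\left(A{\left(-5 \right)} - 75\right)^{2}} = \frac{11031}{\sqrt{4510 - 4466}} - \frac{150}{\left(\left(14 + 4 \left(-5\right)^{2}\right) - 75\right)^{2}} = \frac{11031}{\sqrt{44}} - \frac{150}{\left(\left(14 + 4 \cdot 25\right) - 75\right)^{2}} = \frac{11031}{2 \sqrt{11}} - \frac{150}{\left(\left(14 + 100\right) - 75\right)^{2}} = 11031 \frac{\sqrt{11}}{22} - \frac{150}{\left(114 - 75\right)^{2}} = \frac{11031 \sqrt{11}}{22} - \frac{150}{39^{2}} = \frac{11031 \sqrt{11}}{22} - \frac{150}{1521} = \frac{11031 \sqrt{11}}{22} - \frac{50}{507} = - \frac{50}{507} + \frac{11031 \sqrt{11}}{22}$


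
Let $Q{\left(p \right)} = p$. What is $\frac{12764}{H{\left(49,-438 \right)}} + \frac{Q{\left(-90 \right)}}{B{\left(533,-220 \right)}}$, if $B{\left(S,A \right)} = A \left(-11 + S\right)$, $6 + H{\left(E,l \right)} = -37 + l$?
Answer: $- \frac{16286383}{613756} \approx -26.536$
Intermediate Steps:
$H{\left(E,l \right)} = -43 + l$ ($H{\left(E,l \right)} = -6 + \left(-37 + l\right) = -43 + l$)
$\frac{12764}{H{\left(49,-438 \right)}} + \frac{Q{\left(-90 \right)}}{B{\left(533,-220 \right)}} = \frac{12764}{-43 - 438} - \frac{90}{\left(-220\right) \left(-11 + 533\right)} = \frac{12764}{-481} - \frac{90}{\left(-220\right) 522} = 12764 \left(- \frac{1}{481}\right) - \frac{90}{-114840} = - \frac{12764}{481} - - \frac{1}{1276} = - \frac{12764}{481} + \frac{1}{1276} = - \frac{16286383}{613756}$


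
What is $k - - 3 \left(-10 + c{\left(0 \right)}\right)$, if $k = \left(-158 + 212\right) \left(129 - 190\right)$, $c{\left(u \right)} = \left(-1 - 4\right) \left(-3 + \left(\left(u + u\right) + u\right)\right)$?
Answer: $-3279$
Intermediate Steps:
$c{\left(u \right)} = 15 - 15 u$ ($c{\left(u \right)} = - 5 \left(-3 + \left(2 u + u\right)\right) = - 5 \left(-3 + 3 u\right) = 15 - 15 u$)
$k = -3294$ ($k = 54 \left(-61\right) = -3294$)
$k - - 3 \left(-10 + c{\left(0 \right)}\right) = -3294 - - 3 \left(-10 + \left(15 - 0\right)\right) = -3294 - - 3 \left(-10 + \left(15 + 0\right)\right) = -3294 - - 3 \left(-10 + 15\right) = -3294 - \left(-3\right) 5 = -3294 - -15 = -3294 + 15 = -3279$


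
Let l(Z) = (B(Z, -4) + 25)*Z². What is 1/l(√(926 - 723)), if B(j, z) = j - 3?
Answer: 22/57043 - √203/57043 ≈ 0.00013590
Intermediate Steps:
B(j, z) = -3 + j
l(Z) = Z²*(22 + Z) (l(Z) = ((-3 + Z) + 25)*Z² = (22 + Z)*Z² = Z²*(22 + Z))
1/l(√(926 - 723)) = 1/((√(926 - 723))²*(22 + √(926 - 723))) = 1/((√203)²*(22 + √203)) = 1/(203*(22 + √203)) = 1/(4466 + 203*√203)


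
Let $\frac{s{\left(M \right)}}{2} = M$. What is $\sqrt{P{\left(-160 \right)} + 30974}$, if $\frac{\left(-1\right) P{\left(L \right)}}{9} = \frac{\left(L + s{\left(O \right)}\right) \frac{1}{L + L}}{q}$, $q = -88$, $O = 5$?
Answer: $\frac{\sqrt{959452109}}{176} \approx 175.99$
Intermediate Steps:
$s{\left(M \right)} = 2 M$
$P{\left(L \right)} = \frac{9 \left(10 + L\right)}{176 L}$ ($P{\left(L \right)} = - 9 \frac{\left(L + 2 \cdot 5\right) \frac{1}{L + L}}{-88} = - 9 \frac{L + 10}{2 L} \left(- \frac{1}{88}\right) = - 9 \left(10 + L\right) \frac{1}{2 L} \left(- \frac{1}{88}\right) = - 9 \frac{10 + L}{2 L} \left(- \frac{1}{88}\right) = - 9 \left(- \frac{10 + L}{176 L}\right) = \frac{9 \left(10 + L\right)}{176 L}$)
$\sqrt{P{\left(-160 \right)} + 30974} = \sqrt{\frac{9 \left(10 - 160\right)}{176 \left(-160\right)} + 30974} = \sqrt{\frac{9}{176} \left(- \frac{1}{160}\right) \left(-150\right) + 30974} = \sqrt{\frac{135}{2816} + 30974} = \sqrt{\frac{87222919}{2816}} = \frac{\sqrt{959452109}}{176}$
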